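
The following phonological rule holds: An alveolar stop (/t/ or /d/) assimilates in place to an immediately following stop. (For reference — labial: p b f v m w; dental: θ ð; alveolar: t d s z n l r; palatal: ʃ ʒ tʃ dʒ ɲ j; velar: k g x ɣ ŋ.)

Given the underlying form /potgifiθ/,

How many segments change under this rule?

/t/ before /g/ (velar) → [k]
1 segment changes.

1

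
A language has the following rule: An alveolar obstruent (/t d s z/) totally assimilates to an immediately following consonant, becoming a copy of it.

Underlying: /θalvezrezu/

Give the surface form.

/z/ before /r/ → [r] (total assimilation)

[θalverrezu]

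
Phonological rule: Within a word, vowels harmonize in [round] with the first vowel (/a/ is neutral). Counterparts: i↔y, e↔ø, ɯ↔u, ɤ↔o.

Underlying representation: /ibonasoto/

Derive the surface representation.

[ibɤnasɤtɤ]

/o/ harmonizes with /i/ ([-round]) → [ɤ]
/o/ harmonizes with /i/ ([-round]) → [ɤ]
/o/ harmonizes with /i/ ([-round]) → [ɤ]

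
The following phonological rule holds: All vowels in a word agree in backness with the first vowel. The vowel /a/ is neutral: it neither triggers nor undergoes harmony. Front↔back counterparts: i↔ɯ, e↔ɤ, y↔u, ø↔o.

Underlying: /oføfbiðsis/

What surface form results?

[ofofbɯðsɯs]

/ø/ harmonizes with /o/ ([+back]) → [o]
/i/ harmonizes with /o/ ([+back]) → [ɯ]
/i/ harmonizes with /o/ ([+back]) → [ɯ]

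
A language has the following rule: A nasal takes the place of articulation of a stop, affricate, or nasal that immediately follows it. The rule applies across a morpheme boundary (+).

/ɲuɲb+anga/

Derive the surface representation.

/ɲ/ before /b/ (labial) → [m]
/n/ before /g/ (velar) → [ŋ]

[ɲumb+aŋga]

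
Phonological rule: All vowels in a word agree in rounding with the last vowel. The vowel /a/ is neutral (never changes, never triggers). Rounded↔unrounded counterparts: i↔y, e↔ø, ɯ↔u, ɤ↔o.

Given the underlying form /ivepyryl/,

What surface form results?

/i/ harmonizes with /y/ ([+round]) → [y]
/e/ harmonizes with /y/ ([+round]) → [ø]

[yvøpyryl]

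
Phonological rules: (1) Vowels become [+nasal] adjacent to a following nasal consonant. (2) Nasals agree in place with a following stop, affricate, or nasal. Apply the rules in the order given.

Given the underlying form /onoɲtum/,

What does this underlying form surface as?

Rule 1: /o/ before nasal /n/ → [õ]
Rule 1: /o/ before nasal /ɲ/ → [õ]
Rule 1: /u/ before nasal /m/ → [ũ]
After rule 1: õnõɲtũm
Rule 2: /ɲ/ before /t/ (alveolar) → [n]

[õnõntũm]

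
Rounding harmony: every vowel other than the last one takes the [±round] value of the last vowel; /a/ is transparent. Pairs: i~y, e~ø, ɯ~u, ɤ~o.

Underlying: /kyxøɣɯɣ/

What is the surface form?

/y/ harmonizes with /ɯ/ ([-round]) → [i]
/ø/ harmonizes with /ɯ/ ([-round]) → [e]

[kixeɣɯɣ]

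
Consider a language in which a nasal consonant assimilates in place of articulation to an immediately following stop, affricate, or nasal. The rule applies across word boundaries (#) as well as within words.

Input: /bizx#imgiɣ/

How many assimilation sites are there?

1

/m/ before /g/ (velar) → [ŋ]
1 segment changes.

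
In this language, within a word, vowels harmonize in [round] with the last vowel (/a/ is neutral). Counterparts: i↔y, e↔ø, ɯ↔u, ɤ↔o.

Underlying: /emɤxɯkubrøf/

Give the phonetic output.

[ømoxukubrøf]

/e/ harmonizes with /ø/ ([+round]) → [ø]
/ɤ/ harmonizes with /ø/ ([+round]) → [o]
/ɯ/ harmonizes with /ø/ ([+round]) → [u]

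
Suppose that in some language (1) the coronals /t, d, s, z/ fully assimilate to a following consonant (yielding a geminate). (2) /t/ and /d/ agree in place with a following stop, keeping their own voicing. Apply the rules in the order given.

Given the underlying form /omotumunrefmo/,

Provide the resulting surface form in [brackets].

Rule 1: no segment meets the rule's conditions; no change.
After rule 1: omotumunrefmo
Rule 2: no segment meets the rule's conditions; no change.

[omotumunrefmo]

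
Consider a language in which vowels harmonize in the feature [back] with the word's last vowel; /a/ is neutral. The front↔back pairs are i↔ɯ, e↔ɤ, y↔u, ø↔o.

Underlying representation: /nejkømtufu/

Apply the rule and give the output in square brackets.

/e/ harmonizes with /u/ ([+back]) → [ɤ]
/ø/ harmonizes with /u/ ([+back]) → [o]

[nɤjkomtufu]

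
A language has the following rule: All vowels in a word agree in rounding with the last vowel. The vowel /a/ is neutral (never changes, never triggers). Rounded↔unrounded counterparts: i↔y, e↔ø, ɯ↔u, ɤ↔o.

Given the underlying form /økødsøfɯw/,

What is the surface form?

[ekedsefɯw]

/ø/ harmonizes with /ɯ/ ([-round]) → [e]
/ø/ harmonizes with /ɯ/ ([-round]) → [e]
/ø/ harmonizes with /ɯ/ ([-round]) → [e]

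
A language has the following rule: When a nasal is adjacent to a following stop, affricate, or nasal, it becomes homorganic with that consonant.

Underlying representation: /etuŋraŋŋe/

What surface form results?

no segment meets the rule's conditions; no change.

[etuŋraŋŋe]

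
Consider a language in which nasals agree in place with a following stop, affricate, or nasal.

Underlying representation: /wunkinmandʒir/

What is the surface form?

[wuŋkimmaɲdʒir]

/n/ before /k/ (velar) → [ŋ]
/n/ before /m/ (labial) → [m]
/n/ before /dʒ/ (palatal) → [ɲ]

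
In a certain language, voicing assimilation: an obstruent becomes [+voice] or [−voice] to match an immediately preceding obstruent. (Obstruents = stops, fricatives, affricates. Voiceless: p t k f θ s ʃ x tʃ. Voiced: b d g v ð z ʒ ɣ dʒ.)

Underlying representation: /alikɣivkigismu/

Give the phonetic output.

[alikxivgigismu]

/ɣ/ after /k/ (voiceless) → [x]
/k/ after /v/ (voiced) → [g]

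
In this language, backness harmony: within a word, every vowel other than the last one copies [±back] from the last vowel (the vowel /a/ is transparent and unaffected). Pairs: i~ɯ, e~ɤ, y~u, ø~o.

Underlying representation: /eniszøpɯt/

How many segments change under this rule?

3

/e/ harmonizes with /ɯ/ ([+back]) → [ɤ]
/i/ harmonizes with /ɯ/ ([+back]) → [ɯ]
/ø/ harmonizes with /ɯ/ ([+back]) → [o]
3 segments change.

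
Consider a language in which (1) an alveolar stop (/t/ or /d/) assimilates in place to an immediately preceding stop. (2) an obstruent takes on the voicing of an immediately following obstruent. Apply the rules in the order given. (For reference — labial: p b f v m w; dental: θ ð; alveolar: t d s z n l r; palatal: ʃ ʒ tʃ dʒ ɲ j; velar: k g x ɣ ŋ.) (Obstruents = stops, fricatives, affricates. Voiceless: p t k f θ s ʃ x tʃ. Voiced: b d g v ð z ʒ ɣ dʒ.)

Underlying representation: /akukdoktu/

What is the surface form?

Rule 1: /d/ after /k/ (velar) → [g]
Rule 1: /t/ after /k/ (velar) → [k]
After rule 1: akukgokku
Rule 2: /k/ before /g/ (voiced) → [g]

[akuggokku]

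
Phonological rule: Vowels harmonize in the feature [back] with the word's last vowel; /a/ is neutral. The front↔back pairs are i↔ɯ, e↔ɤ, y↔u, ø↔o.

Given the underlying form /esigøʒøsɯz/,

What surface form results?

[ɤsɯgoʒosɯz]

/e/ harmonizes with /ɯ/ ([+back]) → [ɤ]
/i/ harmonizes with /ɯ/ ([+back]) → [ɯ]
/ø/ harmonizes with /ɯ/ ([+back]) → [o]
/ø/ harmonizes with /ɯ/ ([+back]) → [o]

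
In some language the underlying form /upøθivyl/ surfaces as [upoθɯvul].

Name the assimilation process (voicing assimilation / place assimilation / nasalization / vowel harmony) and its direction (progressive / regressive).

/ø/→[o] /i/→[ɯ] /y/→[u].
Vowels agree with the first vowel, so the harmony is progressive.

vowel harmony, progressive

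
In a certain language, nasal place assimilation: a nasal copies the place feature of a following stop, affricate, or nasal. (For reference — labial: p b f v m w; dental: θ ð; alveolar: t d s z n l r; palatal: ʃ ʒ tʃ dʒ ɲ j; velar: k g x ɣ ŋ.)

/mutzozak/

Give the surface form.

no segment meets the rule's conditions; no change.

[mutzozak]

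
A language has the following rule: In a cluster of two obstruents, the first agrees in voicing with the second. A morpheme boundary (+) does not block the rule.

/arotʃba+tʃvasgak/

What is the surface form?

/tʃ/ before /b/ (voiced) → [dʒ]
/tʃ/ before /v/ (voiced) → [dʒ]
/s/ before /g/ (voiced) → [z]

[arodʒba+dʒvazgak]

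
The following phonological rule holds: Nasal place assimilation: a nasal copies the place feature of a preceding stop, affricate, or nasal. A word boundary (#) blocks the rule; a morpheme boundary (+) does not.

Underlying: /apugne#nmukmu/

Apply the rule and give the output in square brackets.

/n/ after /g/ (velar) → [ŋ]
/m/ after /n/ (alveolar) → [n]
/m/ after /k/ (velar) → [ŋ]

[apugŋe#nnukŋu]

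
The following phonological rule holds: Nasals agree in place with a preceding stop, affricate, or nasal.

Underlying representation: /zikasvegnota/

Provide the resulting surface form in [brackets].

[zikasvegŋota]

/n/ after /g/ (velar) → [ŋ]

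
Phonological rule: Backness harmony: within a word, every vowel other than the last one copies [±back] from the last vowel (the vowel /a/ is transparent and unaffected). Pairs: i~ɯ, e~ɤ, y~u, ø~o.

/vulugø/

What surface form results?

/u/ harmonizes with /ø/ ([-back]) → [y]
/u/ harmonizes with /ø/ ([-back]) → [y]

[vylygø]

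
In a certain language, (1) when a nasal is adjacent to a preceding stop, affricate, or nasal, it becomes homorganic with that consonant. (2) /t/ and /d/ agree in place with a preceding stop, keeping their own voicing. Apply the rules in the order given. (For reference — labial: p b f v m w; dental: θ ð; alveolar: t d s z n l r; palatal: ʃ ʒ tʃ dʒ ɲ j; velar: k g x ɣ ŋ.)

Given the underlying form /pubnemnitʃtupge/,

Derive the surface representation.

[pubmemmitʃtupge]

Rule 1: /n/ after /b/ (labial) → [m]
Rule 1: /n/ after /m/ (labial) → [m]
After rule 1: pubmemmitʃtupge
Rule 2: no segment meets the rule's conditions; no change.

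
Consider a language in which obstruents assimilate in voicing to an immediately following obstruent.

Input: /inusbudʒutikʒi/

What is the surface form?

/s/ before /b/ (voiced) → [z]
/k/ before /ʒ/ (voiced) → [g]

[inuzbudʒutigʒi]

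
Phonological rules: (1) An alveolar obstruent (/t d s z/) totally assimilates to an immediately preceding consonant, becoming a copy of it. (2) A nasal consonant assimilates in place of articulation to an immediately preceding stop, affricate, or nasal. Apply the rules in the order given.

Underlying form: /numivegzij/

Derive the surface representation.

Rule 1: /z/ after /g/ → [g] (total assimilation)
After rule 1: numiveggij
Rule 2: no segment meets the rule's conditions; no change.

[numiveggij]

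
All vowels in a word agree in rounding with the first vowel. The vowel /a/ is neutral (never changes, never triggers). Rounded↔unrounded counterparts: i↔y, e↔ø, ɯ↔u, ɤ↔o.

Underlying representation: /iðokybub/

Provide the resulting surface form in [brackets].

[iðɤkibɯb]

/o/ harmonizes with /i/ ([-round]) → [ɤ]
/y/ harmonizes with /i/ ([-round]) → [i]
/u/ harmonizes with /i/ ([-round]) → [ɯ]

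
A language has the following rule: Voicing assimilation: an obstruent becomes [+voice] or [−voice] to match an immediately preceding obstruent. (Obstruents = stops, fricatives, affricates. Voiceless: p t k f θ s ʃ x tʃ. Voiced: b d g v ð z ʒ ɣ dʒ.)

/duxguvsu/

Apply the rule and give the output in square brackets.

/g/ after /x/ (voiceless) → [k]
/s/ after /v/ (voiced) → [z]

[duxkuvzu]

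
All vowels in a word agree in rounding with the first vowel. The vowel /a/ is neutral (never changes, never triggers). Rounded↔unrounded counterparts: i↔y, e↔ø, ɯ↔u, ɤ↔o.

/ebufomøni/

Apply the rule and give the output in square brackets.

[ebɯfɤmeni]

/u/ harmonizes with /e/ ([-round]) → [ɯ]
/o/ harmonizes with /e/ ([-round]) → [ɤ]
/ø/ harmonizes with /e/ ([-round]) → [e]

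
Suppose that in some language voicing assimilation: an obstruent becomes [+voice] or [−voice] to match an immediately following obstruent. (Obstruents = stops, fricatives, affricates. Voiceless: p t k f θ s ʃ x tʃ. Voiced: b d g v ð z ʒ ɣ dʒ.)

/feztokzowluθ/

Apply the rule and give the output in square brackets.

/z/ before /t/ (voiceless) → [s]
/k/ before /z/ (voiced) → [g]

[festogzowluθ]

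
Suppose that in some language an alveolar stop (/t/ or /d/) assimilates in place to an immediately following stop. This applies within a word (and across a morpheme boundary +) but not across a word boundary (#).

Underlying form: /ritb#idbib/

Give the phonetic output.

/t/ before /b/ (labial) → [p]
/d/ before /b/ (labial) → [b]

[ripb#ibbib]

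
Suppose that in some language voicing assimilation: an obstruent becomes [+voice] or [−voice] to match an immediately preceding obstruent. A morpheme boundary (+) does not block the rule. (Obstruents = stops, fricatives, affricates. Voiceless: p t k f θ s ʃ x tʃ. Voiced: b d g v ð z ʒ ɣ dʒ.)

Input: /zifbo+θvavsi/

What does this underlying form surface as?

[zifpo+θfavzi]

/b/ after /f/ (voiceless) → [p]
/v/ after /θ/ (voiceless) → [f]
/s/ after /v/ (voiced) → [z]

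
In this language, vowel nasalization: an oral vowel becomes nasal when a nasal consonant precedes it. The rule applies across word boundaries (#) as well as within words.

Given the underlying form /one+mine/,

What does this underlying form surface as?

[onẽ+mĩnẽ]

/e/ after nasal /n/ → [ẽ]
/i/ after nasal /m/ → [ĩ]
/e/ after nasal /n/ → [ẽ]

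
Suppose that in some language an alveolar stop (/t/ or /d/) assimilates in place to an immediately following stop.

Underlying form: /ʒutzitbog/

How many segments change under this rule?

/t/ before /b/ (labial) → [p]
1 segment changes.

1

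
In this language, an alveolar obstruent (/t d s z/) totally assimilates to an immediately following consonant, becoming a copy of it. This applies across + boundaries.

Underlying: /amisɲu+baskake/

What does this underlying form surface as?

/s/ before /ɲ/ → [ɲ] (total assimilation)
/s/ before /k/ → [k] (total assimilation)

[amiɲɲu+bakkake]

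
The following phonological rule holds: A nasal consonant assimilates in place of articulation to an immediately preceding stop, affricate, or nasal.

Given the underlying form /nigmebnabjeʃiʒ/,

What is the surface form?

[nigŋebmabjeʃiʒ]

/m/ after /g/ (velar) → [ŋ]
/n/ after /b/ (labial) → [m]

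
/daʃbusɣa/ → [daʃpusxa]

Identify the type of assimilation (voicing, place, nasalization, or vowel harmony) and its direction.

voicing assimilation, progressive

/b/→[p] /ɣ/→[x].
Each target copies a feature from the preceding segment, so the direction is progressive.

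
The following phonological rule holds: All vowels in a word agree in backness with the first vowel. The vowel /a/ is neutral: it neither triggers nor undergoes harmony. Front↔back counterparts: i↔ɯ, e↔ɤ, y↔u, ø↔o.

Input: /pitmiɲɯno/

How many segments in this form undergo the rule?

2

/ɯ/ harmonizes with /i/ ([-back]) → [i]
/o/ harmonizes with /i/ ([-back]) → [ø]
2 segments change.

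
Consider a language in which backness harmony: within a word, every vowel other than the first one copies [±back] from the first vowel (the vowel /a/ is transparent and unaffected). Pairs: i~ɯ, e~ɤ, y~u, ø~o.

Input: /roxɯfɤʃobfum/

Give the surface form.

no segment meets the rule's conditions; no change.

[roxɯfɤʃobfum]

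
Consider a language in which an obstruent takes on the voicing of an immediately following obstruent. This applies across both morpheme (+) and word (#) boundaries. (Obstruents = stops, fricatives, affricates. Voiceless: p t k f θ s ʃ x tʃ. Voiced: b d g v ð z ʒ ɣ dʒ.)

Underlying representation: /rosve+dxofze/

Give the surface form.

/s/ before /v/ (voiced) → [z]
/d/ before /x/ (voiceless) → [t]
/f/ before /z/ (voiced) → [v]

[rozve+txovze]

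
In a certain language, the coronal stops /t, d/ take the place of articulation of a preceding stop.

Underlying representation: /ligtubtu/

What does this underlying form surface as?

[ligkubpu]

/t/ after /g/ (velar) → [k]
/t/ after /b/ (labial) → [p]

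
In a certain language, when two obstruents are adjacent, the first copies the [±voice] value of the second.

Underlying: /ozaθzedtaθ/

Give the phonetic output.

[ozaðzettaθ]

/θ/ before /z/ (voiced) → [ð]
/d/ before /t/ (voiceless) → [t]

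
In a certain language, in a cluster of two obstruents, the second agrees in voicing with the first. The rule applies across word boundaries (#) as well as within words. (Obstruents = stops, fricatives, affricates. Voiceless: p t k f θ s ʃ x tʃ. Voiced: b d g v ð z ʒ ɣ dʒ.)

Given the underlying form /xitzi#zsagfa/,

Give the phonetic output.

[xitsi#zzagva]

/z/ after /t/ (voiceless) → [s]
/s/ after /z/ (voiced) → [z]
/f/ after /g/ (voiced) → [v]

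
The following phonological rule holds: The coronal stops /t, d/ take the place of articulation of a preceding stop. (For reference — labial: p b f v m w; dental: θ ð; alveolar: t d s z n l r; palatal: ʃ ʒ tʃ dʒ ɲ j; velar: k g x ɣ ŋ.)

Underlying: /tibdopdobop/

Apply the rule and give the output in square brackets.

/d/ after /b/ (labial) → [b]
/d/ after /p/ (labial) → [b]

[tibbopbobop]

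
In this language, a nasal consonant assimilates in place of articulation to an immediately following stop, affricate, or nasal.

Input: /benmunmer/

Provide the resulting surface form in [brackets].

/n/ before /m/ (labial) → [m]
/n/ before /m/ (labial) → [m]

[bemmummer]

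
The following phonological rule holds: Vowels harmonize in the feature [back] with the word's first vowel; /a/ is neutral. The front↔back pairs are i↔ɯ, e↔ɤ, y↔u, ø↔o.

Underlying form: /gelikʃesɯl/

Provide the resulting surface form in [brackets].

[gelikʃesil]

/ɯ/ harmonizes with /e/ ([-back]) → [i]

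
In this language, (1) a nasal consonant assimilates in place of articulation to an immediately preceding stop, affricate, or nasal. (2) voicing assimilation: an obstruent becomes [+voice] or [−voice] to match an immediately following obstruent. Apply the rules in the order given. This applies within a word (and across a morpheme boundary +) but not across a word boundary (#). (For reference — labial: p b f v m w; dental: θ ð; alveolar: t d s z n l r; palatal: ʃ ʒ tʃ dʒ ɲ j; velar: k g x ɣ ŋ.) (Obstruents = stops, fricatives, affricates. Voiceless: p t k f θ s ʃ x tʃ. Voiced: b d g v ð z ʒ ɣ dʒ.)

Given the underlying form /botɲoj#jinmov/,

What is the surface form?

Rule 1: /ɲ/ after /t/ (alveolar) → [n]
Rule 1: /m/ after /n/ (alveolar) → [n]
After rule 1: botnoj#jinnov
Rule 2: no segment meets the rule's conditions; no change.

[botnoj#jinnov]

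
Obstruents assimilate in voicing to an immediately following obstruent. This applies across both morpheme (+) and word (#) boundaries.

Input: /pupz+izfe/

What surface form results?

/p/ before /z/ (voiced) → [b]
/z/ before /f/ (voiceless) → [s]

[pubz+isfe]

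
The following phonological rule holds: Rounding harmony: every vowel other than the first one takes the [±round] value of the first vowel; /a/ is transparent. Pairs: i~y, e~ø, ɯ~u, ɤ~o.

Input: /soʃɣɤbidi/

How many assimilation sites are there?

/ɤ/ harmonizes with /o/ ([+round]) → [o]
/i/ harmonizes with /o/ ([+round]) → [y]
/i/ harmonizes with /o/ ([+round]) → [y]
3 segments change.

3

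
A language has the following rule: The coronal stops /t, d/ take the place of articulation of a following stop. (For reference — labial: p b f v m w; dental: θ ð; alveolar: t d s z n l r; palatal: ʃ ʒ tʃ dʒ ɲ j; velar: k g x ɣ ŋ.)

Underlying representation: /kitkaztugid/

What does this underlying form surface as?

/t/ before /k/ (velar) → [k]

[kikkaztugid]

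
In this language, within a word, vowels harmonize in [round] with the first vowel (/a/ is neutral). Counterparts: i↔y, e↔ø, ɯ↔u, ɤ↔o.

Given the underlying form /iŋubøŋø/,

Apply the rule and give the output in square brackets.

[iŋɯbeŋe]

/u/ harmonizes with /i/ ([-round]) → [ɯ]
/ø/ harmonizes with /i/ ([-round]) → [e]
/ø/ harmonizes with /i/ ([-round]) → [e]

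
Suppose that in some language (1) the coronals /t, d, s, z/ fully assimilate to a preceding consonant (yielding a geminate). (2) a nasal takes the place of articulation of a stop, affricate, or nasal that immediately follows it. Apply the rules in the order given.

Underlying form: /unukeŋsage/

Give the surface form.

[unukeŋŋage]

Rule 1: /s/ after /ŋ/ → [ŋ] (total assimilation)
After rule 1: unukeŋŋage
Rule 2: no segment meets the rule's conditions; no change.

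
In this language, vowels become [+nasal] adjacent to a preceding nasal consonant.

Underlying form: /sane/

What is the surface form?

/e/ after nasal /n/ → [ẽ]

[sanẽ]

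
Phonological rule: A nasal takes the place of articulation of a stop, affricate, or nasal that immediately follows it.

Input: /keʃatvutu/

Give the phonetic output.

no segment meets the rule's conditions; no change.

[keʃatvutu]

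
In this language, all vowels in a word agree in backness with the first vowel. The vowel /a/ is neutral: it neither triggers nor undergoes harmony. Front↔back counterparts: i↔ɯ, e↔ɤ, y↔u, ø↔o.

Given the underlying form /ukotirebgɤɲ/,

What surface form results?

/i/ harmonizes with /u/ ([+back]) → [ɯ]
/e/ harmonizes with /u/ ([+back]) → [ɤ]

[ukotɯrɤbgɤɲ]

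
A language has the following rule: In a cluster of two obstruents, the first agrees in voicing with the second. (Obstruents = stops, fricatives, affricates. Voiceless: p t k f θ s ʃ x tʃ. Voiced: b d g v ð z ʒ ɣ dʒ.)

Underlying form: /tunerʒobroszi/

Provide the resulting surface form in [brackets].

/s/ before /z/ (voiced) → [z]

[tunerʒobrozzi]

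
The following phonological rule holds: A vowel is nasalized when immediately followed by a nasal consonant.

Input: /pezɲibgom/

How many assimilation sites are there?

/o/ before nasal /m/ → [õ]
1 segment changes.

1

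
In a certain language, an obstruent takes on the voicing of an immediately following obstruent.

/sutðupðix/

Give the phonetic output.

[sudðubðix]

/t/ before /ð/ (voiced) → [d]
/p/ before /ð/ (voiced) → [b]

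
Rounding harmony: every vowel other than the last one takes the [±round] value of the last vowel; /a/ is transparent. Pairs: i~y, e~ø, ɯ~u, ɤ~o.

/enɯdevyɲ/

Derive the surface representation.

[ønudøvyɲ]

/e/ harmonizes with /y/ ([+round]) → [ø]
/ɯ/ harmonizes with /y/ ([+round]) → [u]
/e/ harmonizes with /y/ ([+round]) → [ø]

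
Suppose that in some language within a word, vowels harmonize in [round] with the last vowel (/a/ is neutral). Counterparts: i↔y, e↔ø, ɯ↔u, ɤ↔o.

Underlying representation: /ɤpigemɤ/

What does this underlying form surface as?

[ɤpigemɤ]

no segment meets the rule's conditions; no change.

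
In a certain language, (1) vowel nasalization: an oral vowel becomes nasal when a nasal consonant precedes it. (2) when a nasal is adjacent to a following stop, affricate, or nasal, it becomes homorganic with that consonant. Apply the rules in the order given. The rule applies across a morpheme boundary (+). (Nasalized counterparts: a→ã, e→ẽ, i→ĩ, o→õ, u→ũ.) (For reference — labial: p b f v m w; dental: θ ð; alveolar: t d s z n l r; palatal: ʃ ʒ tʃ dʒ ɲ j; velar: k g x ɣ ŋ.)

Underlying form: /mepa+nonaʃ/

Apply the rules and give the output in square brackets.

[mẽpa+nõnãʃ]

Rule 1: /e/ after nasal /m/ → [ẽ]
Rule 1: /o/ after nasal /n/ → [õ]
Rule 1: /a/ after nasal /n/ → [ã]
After rule 1: mẽpa+nõnãʃ
Rule 2: no segment meets the rule's conditions; no change.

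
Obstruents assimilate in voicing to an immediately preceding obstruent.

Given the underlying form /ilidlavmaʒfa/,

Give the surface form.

/f/ after /ʒ/ (voiced) → [v]

[ilidlavmaʒva]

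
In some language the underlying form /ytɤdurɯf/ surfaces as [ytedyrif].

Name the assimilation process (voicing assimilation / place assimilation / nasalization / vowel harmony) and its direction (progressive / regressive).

vowel harmony, progressive

/ɤ/→[e] /u/→[y] /ɯ/→[i].
Vowels agree with the first vowel, so the harmony is progressive.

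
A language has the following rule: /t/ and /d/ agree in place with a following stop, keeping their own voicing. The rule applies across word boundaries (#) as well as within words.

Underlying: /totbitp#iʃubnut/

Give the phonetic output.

/t/ before /b/ (labial) → [p]
/t/ before /p/ (labial) → [p]

[topbipp#iʃubnut]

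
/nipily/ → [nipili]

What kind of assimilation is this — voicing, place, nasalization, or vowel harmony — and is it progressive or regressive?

/y/→[i].
Vowels agree with the first vowel, so the harmony is progressive.

vowel harmony, progressive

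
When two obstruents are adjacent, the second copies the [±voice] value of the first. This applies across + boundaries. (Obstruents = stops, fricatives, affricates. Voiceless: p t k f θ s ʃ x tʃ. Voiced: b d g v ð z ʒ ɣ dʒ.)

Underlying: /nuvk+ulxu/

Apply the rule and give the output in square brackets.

[nuvg+ulxu]

/k/ after /v/ (voiced) → [g]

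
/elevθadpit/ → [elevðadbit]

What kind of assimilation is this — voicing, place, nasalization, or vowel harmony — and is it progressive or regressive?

/θ/→[ð] /p/→[b].
Each target copies a feature from the preceding segment, so the direction is progressive.

voicing assimilation, progressive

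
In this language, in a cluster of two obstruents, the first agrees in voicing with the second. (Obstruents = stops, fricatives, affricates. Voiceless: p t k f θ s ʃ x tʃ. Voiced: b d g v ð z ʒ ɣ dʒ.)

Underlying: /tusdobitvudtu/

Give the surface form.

[tuzdobidvuttu]

/s/ before /d/ (voiced) → [z]
/t/ before /v/ (voiced) → [d]
/d/ before /t/ (voiceless) → [t]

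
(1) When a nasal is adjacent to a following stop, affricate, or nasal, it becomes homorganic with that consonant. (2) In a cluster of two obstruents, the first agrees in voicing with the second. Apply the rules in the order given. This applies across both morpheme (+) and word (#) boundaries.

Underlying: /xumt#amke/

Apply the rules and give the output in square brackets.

Rule 1: /m/ before /t/ (alveolar) → [n]
Rule 1: /m/ before /k/ (velar) → [ŋ]
After rule 1: xunt#aŋke
Rule 2: no segment meets the rule's conditions; no change.

[xunt#aŋke]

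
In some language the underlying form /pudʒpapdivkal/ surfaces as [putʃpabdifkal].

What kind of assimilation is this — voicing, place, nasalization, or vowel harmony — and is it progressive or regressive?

voicing assimilation, regressive

/dʒ/→[tʃ] /p/→[b] /v/→[f].
Each target copies a feature from the following segment, so the direction is regressive.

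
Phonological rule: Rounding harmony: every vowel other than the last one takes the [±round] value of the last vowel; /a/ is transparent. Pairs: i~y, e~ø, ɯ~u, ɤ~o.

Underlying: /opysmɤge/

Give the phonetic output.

[ɤpismɤge]

/o/ harmonizes with /e/ ([-round]) → [ɤ]
/y/ harmonizes with /e/ ([-round]) → [i]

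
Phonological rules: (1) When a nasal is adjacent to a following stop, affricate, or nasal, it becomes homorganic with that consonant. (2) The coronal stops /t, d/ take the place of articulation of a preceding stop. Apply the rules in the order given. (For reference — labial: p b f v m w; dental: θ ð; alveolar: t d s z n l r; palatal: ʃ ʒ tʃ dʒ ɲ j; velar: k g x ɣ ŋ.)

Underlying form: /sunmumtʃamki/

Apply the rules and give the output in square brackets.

Rule 1: /n/ before /m/ (labial) → [m]
Rule 1: /m/ before /tʃ/ (palatal) → [ɲ]
Rule 1: /m/ before /k/ (velar) → [ŋ]
After rule 1: summuɲtʃaŋki
Rule 2: no segment meets the rule's conditions; no change.

[summuɲtʃaŋki]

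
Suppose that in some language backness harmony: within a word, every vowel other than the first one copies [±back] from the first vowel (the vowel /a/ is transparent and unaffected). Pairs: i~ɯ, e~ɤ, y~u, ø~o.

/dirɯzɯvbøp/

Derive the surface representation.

[dirizivbøp]

/ɯ/ harmonizes with /i/ ([-back]) → [i]
/ɯ/ harmonizes with /i/ ([-back]) → [i]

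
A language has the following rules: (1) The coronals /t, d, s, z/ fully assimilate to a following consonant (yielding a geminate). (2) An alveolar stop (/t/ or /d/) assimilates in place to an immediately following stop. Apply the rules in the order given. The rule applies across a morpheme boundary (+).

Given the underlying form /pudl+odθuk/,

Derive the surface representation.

Rule 1: /d/ before /l/ → [l] (total assimilation)
Rule 1: /d/ before /θ/ → [θ] (total assimilation)
After rule 1: pull+oθθuk
Rule 2: no segment meets the rule's conditions; no change.

[pull+oθθuk]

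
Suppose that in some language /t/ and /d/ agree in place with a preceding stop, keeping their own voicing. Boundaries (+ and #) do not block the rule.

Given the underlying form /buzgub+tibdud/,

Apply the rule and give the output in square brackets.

[buzgub+pibbud]

/t/ after /b/ (labial) → [p]
/d/ after /b/ (labial) → [b]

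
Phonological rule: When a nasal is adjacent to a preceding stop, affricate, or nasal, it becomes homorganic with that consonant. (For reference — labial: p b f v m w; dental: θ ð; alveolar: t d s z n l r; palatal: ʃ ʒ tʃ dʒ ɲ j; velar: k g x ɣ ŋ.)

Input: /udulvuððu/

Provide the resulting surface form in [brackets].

[udulvuððu]

no segment meets the rule's conditions; no change.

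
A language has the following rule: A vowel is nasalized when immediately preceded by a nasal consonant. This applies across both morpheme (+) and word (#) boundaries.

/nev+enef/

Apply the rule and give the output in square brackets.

[nẽv+enẽf]

/e/ after nasal /n/ → [ẽ]
/e/ after nasal /n/ → [ẽ]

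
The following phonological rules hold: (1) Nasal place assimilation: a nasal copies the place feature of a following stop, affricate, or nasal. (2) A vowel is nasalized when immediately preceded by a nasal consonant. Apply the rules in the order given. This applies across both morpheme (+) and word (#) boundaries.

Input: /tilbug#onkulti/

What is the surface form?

Rule 1: /n/ before /k/ (velar) → [ŋ]
After rule 1: tilbug#oŋkulti
Rule 2: no segment meets the rule's conditions; no change.

[tilbug#oŋkulti]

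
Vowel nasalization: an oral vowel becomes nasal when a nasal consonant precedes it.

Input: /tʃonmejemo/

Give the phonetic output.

[tʃonmẽjemõ]

/e/ after nasal /m/ → [ẽ]
/o/ after nasal /m/ → [õ]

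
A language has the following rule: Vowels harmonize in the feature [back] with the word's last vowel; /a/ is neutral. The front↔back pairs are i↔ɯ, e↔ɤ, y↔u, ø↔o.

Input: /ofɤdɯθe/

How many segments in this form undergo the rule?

/o/ harmonizes with /e/ ([-back]) → [ø]
/ɤ/ harmonizes with /e/ ([-back]) → [e]
/ɯ/ harmonizes with /e/ ([-back]) → [i]
3 segments change.

3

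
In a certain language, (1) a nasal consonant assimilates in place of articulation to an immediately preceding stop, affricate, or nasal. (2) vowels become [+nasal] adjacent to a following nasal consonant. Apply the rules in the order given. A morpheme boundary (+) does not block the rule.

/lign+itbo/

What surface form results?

Rule 1: /n/ after /g/ (velar) → [ŋ]
After rule 1: ligŋ+itbo
Rule 2: no segment meets the rule's conditions; no change.

[ligŋ+itbo]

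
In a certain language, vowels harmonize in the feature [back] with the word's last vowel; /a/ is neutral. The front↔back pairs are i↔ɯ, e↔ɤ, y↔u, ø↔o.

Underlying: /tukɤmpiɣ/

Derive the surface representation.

/u/ harmonizes with /i/ ([-back]) → [y]
/ɤ/ harmonizes with /i/ ([-back]) → [e]

[tykempiɣ]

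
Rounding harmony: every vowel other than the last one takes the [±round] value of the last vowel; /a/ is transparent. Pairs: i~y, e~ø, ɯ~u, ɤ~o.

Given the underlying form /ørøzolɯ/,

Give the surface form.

/ø/ harmonizes with /ɯ/ ([-round]) → [e]
/ø/ harmonizes with /ɯ/ ([-round]) → [e]
/o/ harmonizes with /ɯ/ ([-round]) → [ɤ]

[erezɤlɯ]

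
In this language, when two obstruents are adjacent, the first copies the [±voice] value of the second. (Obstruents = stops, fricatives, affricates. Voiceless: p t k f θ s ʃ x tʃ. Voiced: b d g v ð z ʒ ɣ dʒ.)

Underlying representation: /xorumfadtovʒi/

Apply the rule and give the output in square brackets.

[xorumfattovʒi]

/d/ before /t/ (voiceless) → [t]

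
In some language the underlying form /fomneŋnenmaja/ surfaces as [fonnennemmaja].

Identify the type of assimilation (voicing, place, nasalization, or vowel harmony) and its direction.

place assimilation, regressive

/m/→[n] /ŋ/→[n] /n/→[m].
Each target copies a feature from the following segment, so the direction is regressive.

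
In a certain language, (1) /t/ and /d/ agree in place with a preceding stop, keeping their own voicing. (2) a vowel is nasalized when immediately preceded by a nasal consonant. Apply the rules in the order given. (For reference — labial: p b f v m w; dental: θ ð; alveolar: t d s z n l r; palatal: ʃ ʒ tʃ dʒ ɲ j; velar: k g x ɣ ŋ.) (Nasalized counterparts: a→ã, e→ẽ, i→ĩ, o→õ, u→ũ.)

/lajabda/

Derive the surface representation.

Rule 1: /d/ after /b/ (labial) → [b]
After rule 1: lajabba
Rule 2: no segment meets the rule's conditions; no change.

[lajabba]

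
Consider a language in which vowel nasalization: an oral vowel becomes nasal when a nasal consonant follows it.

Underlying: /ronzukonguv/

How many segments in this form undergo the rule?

2

/o/ before nasal /n/ → [õ]
/o/ before nasal /n/ → [õ]
2 segments change.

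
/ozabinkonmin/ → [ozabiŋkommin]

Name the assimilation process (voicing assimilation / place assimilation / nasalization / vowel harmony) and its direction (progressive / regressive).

/n/→[ŋ] /n/→[m].
Each target copies a feature from the following segment, so the direction is regressive.

place assimilation, regressive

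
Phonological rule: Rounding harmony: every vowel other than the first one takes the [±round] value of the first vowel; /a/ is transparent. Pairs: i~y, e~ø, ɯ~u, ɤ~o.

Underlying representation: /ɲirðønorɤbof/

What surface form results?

/ø/ harmonizes with /i/ ([-round]) → [e]
/o/ harmonizes with /i/ ([-round]) → [ɤ]
/o/ harmonizes with /i/ ([-round]) → [ɤ]

[ɲirðenɤrɤbɤf]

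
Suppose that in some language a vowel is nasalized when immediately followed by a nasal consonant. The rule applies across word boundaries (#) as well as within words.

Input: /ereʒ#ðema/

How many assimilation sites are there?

/e/ before nasal /m/ → [ẽ]
1 segment changes.

1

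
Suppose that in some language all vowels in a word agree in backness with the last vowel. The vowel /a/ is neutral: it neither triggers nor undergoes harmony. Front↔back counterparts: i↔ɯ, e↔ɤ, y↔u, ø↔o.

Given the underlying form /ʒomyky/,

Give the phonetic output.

[ʒømyky]

/o/ harmonizes with /y/ ([-back]) → [ø]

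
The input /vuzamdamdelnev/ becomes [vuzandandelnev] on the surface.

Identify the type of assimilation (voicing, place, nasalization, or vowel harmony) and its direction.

/m/→[n] /m/→[n].
Each target copies a feature from the following segment, so the direction is regressive.

place assimilation, regressive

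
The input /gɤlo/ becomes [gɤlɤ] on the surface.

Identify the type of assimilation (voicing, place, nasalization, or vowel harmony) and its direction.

/o/→[ɤ].
Vowels agree with the first vowel, so the harmony is progressive.

vowel harmony, progressive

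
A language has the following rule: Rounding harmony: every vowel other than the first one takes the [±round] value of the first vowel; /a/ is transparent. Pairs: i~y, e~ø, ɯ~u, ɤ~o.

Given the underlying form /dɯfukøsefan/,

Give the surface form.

/u/ harmonizes with /ɯ/ ([-round]) → [ɯ]
/ø/ harmonizes with /ɯ/ ([-round]) → [e]

[dɯfɯkesefan]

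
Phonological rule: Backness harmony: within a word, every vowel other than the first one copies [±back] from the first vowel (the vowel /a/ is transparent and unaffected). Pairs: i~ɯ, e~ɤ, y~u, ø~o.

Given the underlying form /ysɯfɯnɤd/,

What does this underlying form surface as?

[ysifined]

/ɯ/ harmonizes with /y/ ([-back]) → [i]
/ɯ/ harmonizes with /y/ ([-back]) → [i]
/ɤ/ harmonizes with /y/ ([-back]) → [e]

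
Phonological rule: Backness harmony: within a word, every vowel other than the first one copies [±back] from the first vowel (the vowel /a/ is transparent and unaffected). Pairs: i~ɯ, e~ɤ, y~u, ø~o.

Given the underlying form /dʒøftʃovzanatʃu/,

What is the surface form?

/o/ harmonizes with /ø/ ([-back]) → [ø]
/u/ harmonizes with /ø/ ([-back]) → [y]

[dʒøftʃøvzanatʃy]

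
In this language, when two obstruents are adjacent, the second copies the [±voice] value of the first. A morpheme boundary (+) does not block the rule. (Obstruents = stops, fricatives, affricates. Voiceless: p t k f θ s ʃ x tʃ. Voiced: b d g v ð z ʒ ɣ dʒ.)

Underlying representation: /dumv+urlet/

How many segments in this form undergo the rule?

No segment meets the rule's conditions.

0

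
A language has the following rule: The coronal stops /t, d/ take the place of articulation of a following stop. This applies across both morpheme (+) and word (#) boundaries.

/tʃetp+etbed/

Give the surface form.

/t/ before /p/ (labial) → [p]
/t/ before /b/ (labial) → [p]

[tʃepp+epbed]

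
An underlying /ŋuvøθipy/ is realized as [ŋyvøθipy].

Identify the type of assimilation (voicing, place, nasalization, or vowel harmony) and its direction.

/u/→[y].
Vowels agree with the last vowel, so the harmony is regressive.

vowel harmony, regressive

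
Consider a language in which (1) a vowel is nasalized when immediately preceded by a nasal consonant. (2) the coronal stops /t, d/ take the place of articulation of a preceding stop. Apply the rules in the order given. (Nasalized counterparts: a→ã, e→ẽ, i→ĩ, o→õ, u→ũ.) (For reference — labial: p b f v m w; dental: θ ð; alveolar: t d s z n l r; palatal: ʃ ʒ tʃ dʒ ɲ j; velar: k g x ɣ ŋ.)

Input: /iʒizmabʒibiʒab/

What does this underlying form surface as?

[iʒizmãbʒibiʒab]

Rule 1: /a/ after nasal /m/ → [ã]
After rule 1: iʒizmãbʒibiʒab
Rule 2: no segment meets the rule's conditions; no change.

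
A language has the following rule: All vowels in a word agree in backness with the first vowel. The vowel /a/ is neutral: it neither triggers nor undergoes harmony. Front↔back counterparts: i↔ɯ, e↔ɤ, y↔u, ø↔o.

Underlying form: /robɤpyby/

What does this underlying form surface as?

/y/ harmonizes with /o/ ([+back]) → [u]
/y/ harmonizes with /o/ ([+back]) → [u]

[robɤpubu]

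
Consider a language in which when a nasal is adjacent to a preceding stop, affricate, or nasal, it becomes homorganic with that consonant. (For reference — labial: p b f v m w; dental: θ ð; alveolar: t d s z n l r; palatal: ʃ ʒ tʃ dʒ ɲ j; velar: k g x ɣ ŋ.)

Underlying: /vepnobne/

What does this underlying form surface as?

/n/ after /p/ (labial) → [m]
/n/ after /b/ (labial) → [m]

[vepmobme]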